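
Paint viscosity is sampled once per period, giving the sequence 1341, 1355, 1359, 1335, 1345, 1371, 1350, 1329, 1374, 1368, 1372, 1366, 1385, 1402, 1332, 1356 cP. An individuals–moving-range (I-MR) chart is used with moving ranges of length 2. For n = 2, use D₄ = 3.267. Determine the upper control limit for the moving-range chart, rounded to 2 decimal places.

67.74

Moving ranges: 14, 4, 24, 10, 26, 21, 21, 45, 6, 4, 6, 19, 17, 70, 24; M̄R̄ = 311.0000 / 15 = 20.7333
UCL_MR = D₄·M̄R̄ = 3.267 × 20.7333 = 67.7358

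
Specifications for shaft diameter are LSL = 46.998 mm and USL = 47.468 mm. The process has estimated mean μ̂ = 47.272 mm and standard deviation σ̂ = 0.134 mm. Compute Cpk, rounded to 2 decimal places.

0.49

Cpu = (USL − μ̂) / (3σ̂) = (47.468 − 47.272) / (3 × 0.134) = 0.4876; Cpl = (μ̂ − LSL) / (3σ̂) = (47.272 − 46.998) / (3 × 0.134) = 0.6816; Cpk = min(Cpu, Cpl) = 0.4876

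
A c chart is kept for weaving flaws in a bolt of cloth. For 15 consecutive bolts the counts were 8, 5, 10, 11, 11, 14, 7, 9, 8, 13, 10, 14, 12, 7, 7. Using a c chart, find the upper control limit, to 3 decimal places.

19.093

c̄ = (8 + 5 + 10 + 11 + 11 + 14 + 7 + 9 + 8 + 13 + 10 + 14 + 12 + 7 + 7) / 15 = 146 / 15 = 9.7333
UCL = c̄ + 3√c̄ = 9.7333 + 3 × √9.7333 = 9.7333 + 3 × 3.1198 = 19.0928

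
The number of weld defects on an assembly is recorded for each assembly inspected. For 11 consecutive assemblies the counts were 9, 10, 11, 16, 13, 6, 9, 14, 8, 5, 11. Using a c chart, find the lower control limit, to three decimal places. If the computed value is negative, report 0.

c̄ = (9 + 10 + 11 + 16 + 13 + 6 + 9 + 14 + 8 + 5 + 11) / 11 = 112 / 11 = 10.1818
LCL = c̄ − 3√c̄ = 10.1818 − 3 × 3.1909 = 0.6091

0.609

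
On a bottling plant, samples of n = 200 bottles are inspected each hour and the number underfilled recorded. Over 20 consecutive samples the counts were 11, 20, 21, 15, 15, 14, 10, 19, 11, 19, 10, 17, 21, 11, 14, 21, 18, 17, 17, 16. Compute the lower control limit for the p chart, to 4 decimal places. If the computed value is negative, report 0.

p̄ = Σdᵢ / (k·n) = 317 / (20 × 200) = 0.07925
LCL = p̄ − 3·√(p̄(1−p̄)/n) = 0.07925 − 3 × 0.01910 = 0.02195

0.0219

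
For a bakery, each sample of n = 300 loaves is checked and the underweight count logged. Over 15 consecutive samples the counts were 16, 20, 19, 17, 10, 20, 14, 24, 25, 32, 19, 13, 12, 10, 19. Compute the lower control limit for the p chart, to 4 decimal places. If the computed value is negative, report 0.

0.0189

p̄ = Σdᵢ / (k·n) = 270 / (15 × 300) = 0.06000
LCL = p̄ − 3·√(p̄(1−p̄)/n) = 0.06000 − 3 × 0.01371 = 0.01887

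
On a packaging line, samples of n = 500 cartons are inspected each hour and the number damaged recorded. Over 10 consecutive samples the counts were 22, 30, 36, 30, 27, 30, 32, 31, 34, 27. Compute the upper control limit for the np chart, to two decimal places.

p̄ = Σdᵢ / (k·n) = 299 / (10 × 500) = 0.05980
UCL = np̄ + 3·√(np̄(1−p̄)) = 29.9000 + 3 × √(29.9000×0.94020) = 29.9000 + 3 × 5.3021 = 45.8062

45.81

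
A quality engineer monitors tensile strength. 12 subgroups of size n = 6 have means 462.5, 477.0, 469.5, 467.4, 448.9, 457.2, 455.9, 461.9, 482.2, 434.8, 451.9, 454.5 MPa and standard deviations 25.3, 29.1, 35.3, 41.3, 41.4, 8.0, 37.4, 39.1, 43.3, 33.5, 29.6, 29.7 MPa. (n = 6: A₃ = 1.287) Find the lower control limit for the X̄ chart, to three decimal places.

X̄̄ = (462.5 + 477.0 + 469.5 + 467.4 + 448.9 + 457.2 + 455.9 + 461.9 + 482.2 + 434.8 + 451.9 + 454.5) / 12 = 460.3083
s̄ = (25.3 + 29.1 + 35.3 + 41.3 + 41.4 + 8.0 + 37.4 + 39.1 + 43.3 + 33.5 + 29.6 + 29.7) / 12 = 32.7500
LCL = X̄̄ − A₃·s̄ = 460.3083 − 1.287 × 32.7500 = 418.1591

418.159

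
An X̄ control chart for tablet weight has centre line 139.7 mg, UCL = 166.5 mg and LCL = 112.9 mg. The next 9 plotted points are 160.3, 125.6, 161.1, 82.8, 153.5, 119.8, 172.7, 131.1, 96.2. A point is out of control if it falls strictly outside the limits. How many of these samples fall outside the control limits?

Compare each point to [112.9, 166.5]: sample 4 = 82.8 < LCL; sample 7 = 172.7 > UCL; sample 9 = 96.2 < LCL.

3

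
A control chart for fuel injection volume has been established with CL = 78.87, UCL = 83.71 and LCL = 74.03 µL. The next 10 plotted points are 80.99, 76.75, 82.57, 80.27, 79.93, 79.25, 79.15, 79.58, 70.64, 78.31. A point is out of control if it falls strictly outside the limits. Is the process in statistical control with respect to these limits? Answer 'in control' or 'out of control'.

out of control

Compare each point to [74.03, 83.71]: sample 9 = 70.64 < LCL.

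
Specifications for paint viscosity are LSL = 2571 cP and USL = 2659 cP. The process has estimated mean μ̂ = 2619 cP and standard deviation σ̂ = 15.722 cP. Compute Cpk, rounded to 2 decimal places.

0.85

Cpu = (USL − μ̂) / (3σ̂) = (2659 − 2619) / (3 × 15.722) = 0.8481; Cpl = (μ̂ − LSL) / (3σ̂) = (2619 − 2571) / (3 × 15.722) = 1.0177; Cpk = min(Cpu, Cpl) = 0.8481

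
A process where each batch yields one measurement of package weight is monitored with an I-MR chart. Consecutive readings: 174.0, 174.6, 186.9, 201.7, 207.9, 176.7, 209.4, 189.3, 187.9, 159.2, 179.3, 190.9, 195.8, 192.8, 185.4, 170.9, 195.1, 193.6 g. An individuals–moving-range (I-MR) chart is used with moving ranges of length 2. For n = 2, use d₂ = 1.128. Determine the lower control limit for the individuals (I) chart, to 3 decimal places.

150.504

X̄ = (174.0 + 174.6 + 186.9 + 201.7 + 207.9 + 176.7 + 209.4 + 189.3 + 187.9 + 159.2 + 179.3 + 190.9 + 195.8 + 192.8 + 185.4 + 170.9 + 195.1 + 193.6) / 18 = 187.3000
Moving ranges: 0.6, 12.3, 14.8, 6.2, 31.2, 32.7, 20.1, 1.4, 28.7, 20.1, 11.6, 4.9, 3.0, 7.4, 14.5, 24.2, 1.5; M̄R̄ = 235.2000 / 17 = 13.8353
LCL = X̄ − 3·M̄R̄/d₂ = 187.3000 − 3 × 13.8353 / 1.128 = 150.5040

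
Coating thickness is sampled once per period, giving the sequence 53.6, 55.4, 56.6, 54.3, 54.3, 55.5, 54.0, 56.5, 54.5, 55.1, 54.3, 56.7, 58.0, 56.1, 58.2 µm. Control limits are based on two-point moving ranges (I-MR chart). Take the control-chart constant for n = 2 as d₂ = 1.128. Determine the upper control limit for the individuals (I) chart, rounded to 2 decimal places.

59.64

X̄ = (53.6 + 55.4 + 56.6 + 54.3 + 54.3 + 55.5 + 54.0 + 56.5 + 54.5 + 55.1 + 54.3 + 56.7 + 58.0 + 56.1 + 58.2) / 15 = 55.5400
Moving ranges: 1.8, 1.2, 2.3, 0.0, 1.2, 1.5, 2.5, 2.0, 0.6, 0.8, 2.4, 1.3, 1.9, 2.1; M̄R̄ = 21.6000 / 14 = 1.5429
UCL = X̄ + 3·M̄R̄/d₂ = 55.5400 + 3 × 1.5429 / 1.128 = 59.6433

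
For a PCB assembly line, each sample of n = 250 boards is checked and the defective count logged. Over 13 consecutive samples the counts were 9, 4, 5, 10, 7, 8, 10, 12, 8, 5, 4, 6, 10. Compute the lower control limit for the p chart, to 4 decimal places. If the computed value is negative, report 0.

p̄ = Σdᵢ / (k·n) = 98 / (13 × 250) = 0.03015
LCL = p̄ − 3·√(p̄(1−p̄)/n) = 0.03015 − 3 × 0.01082 = -0.00229 → 0 (negative, so LCL = 0)

0.0000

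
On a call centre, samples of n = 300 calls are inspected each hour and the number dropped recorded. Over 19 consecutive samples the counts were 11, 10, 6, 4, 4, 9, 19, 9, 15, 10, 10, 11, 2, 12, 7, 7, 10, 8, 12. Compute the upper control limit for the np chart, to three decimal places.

p̄ = Σdᵢ / (k·n) = 176 / (19 × 300) = 0.03088
UCL = np̄ + 3·√(np̄(1−p̄)) = 9.2632 + 3 × √(9.2632×0.96912) = 9.2632 + 3 × 2.9962 = 18.2517

18.252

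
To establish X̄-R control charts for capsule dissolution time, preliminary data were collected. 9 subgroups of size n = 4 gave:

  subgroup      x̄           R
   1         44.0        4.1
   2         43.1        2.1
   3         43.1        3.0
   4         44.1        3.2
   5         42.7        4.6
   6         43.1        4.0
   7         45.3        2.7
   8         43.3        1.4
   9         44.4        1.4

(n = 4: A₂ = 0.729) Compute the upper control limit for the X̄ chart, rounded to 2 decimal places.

X̄̄ = (44.0 + 43.1 + 43.1 + 44.1 + 42.7 + 43.1 + 45.3 + 43.3 + 44.4) / 9 = 393.1000 / 9 = 43.6778
R̄ = (4.1 + 2.1 + 3.0 + 3.2 + 4.6 + 4.0 + 2.7 + 1.4 + 1.4) / 9 = 26.5000 / 9 = 2.9444
UCL = X̄̄ + A₂·R̄ = 43.6778 + 0.729 × 2.9444 = 45.8243

45.82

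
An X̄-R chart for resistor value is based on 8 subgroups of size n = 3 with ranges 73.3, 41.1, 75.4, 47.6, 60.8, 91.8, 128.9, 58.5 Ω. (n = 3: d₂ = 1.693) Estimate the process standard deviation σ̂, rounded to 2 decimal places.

42.63

R̄ = (73.3 + 41.1 + 75.4 + 47.6 + 60.8 + 91.8 + 128.9 + 58.5) / 8 = 72.1750
σ̂ = R̄ / d₂ = 72.1750 / 1.693 = 42.6314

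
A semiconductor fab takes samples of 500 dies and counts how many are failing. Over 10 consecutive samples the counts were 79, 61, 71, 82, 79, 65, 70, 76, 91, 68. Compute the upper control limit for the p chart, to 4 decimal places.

p̄ = Σdᵢ / (k·n) = 742 / (10 × 500) = 0.14840
UCL = p̄ + 3·√(p̄(1−p̄)/n) = 0.14840 + 3 × √(0.14840×0.85160/500) = 0.14840 + 3 × 0.01590 = 0.19609

0.1961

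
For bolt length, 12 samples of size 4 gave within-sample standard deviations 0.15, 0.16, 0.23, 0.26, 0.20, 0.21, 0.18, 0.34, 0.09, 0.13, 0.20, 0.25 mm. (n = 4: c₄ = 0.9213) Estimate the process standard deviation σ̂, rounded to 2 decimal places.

s̄ = (0.15 + 0.16 + 0.23 + 0.26 + 0.20 + 0.21 + 0.18 + 0.34 + 0.09 + 0.13 + 0.20 + 0.25) / 12 = 0.2000
σ̂ = s̄ / c₄ = 0.2000 / 0.9213 = 0.2171

0.22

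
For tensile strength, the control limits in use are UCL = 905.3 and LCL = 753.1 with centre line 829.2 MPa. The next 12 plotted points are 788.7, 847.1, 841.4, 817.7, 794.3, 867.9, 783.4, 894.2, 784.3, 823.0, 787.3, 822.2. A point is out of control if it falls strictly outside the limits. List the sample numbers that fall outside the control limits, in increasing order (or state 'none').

All 12 points lie within [753.1, 905.3].

none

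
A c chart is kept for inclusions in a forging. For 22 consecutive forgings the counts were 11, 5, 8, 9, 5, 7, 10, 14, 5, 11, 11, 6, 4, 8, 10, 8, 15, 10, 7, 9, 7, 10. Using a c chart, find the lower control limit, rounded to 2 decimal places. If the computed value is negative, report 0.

0.00

c̄ = (11 + 5 + 8 + 9 + 5 + 7 + 10 + 14 + 5 + 11 + 11 + 6 + 4 + 8 + 10 + 8 + 15 + 10 + 7 + 9 + 7 + 10) / 22 = 190 / 22 = 8.6364
LCL = c̄ − 3√c̄ = 8.6364 − 3 × 2.9388 = -0.1799 → 0 (cannot be negative)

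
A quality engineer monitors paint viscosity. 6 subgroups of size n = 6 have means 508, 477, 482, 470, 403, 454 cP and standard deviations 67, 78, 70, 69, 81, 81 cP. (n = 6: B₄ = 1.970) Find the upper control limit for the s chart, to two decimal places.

s̄ = (67 + 78 + 70 + 69 + 81 + 81) / 6 = 74.3333
UCL_s = B₄·s̄ = 1.970 × 74.3333 = 146.4367

146.44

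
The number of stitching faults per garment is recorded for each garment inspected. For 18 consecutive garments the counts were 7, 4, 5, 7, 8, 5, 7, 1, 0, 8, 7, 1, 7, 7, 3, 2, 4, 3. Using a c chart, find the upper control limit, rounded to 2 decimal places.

c̄ = (7 + 4 + 5 + 7 + 8 + 5 + 7 + 1 + 0 + 8 + 7 + 1 + 7 + 7 + 3 + 2 + 4 + 3) / 18 = 86 / 18 = 4.7778
UCL = c̄ + 3√c̄ = 4.7778 + 3 × √4.7778 = 4.7778 + 3 × 2.1858 = 11.3352

11.34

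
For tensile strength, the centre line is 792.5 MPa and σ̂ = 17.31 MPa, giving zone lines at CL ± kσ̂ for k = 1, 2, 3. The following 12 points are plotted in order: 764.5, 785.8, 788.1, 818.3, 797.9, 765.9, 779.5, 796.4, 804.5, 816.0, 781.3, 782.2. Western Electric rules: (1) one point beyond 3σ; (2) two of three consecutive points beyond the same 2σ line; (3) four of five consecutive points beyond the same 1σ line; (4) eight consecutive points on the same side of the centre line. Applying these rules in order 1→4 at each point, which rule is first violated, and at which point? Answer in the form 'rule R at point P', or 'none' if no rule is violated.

Zone of each point (C = within 1σ̂, B = 1σ̂–2σ̂, A = 2σ̂–3σ̂, * = beyond 3σ̂; sign = side of CL): 1:-B, 2:-C, 3:-C, 4:+B, 5:+C, 6:-B, 7:-C, 8:+C, 9:+C, 10:+B, 11:-C, 12:-C
No rule fires across all 12 points.

none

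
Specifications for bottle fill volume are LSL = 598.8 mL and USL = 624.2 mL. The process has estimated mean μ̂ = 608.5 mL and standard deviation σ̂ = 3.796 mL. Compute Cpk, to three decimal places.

0.852

Cpu = (USL − μ̂) / (3σ̂) = (624.2 − 608.5) / (3 × 3.796) = 1.3786; Cpl = (μ̂ − LSL) / (3σ̂) = (608.5 − 598.8) / (3 × 3.796) = 0.8518; Cpk = min(Cpu, Cpl) = 0.8518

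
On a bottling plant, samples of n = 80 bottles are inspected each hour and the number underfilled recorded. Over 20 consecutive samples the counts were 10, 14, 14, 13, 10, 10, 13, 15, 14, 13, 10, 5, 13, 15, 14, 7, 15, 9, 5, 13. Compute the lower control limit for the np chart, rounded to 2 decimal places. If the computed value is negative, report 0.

p̄ = Σdᵢ / (k·n) = 232 / (20 × 80) = 0.14500
LCL = np̄ − 3·√(np̄(1−p̄)) = 11.6000 − 3 × 3.1493 = 2.1521

2.15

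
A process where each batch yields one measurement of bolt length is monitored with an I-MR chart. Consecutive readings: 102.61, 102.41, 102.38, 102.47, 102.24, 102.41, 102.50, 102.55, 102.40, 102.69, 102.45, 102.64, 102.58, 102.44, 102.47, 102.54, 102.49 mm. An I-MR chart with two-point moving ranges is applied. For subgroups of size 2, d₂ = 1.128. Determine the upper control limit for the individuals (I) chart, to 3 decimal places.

102.832

X̄ = (102.61 + 102.41 + 102.38 + 102.47 + 102.24 + 102.41 + 102.50 + 102.55 + 102.40 + 102.69 + 102.45 + 102.64 + 102.58 + 102.44 + 102.47 + 102.54 + 102.49) / 17 = 102.4865
Moving ranges: 0.20, 0.03, 0.09, 0.23, 0.17, 0.09, 0.05, 0.15, 0.29, 0.24, 0.19, 0.06, 0.14, 0.03, 0.07, 0.05; M̄R̄ = 2.0800 / 16 = 0.1300
UCL = X̄ + 3·M̄R̄/d₂ = 102.4865 + 3 × 0.1300 / 1.128 = 102.8322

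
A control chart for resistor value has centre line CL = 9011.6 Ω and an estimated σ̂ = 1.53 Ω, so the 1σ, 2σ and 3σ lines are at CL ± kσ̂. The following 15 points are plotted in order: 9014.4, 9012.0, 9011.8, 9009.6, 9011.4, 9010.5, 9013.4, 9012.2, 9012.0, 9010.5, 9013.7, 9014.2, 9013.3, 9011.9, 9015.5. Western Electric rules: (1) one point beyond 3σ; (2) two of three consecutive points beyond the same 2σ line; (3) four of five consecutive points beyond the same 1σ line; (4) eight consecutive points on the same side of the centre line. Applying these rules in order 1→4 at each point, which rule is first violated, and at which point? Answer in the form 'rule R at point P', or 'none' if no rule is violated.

Zone of each point (C = within 1σ̂, B = 1σ̂–2σ̂, A = 2σ̂–3σ̂, * = beyond 3σ̂; sign = side of CL): 1:+B, 2:+C, 3:+C, 4:-B, 5:-C, 6:-C, 7:+B, 8:+C, 9:+C, 10:-C, 11:+B, 12:+B, 13:+B, 14:+C, 15:+A
Rule 3 (four of five consecutive points beyond the same 1σ limit) is satisfied at point 15.

rule 3 at point 15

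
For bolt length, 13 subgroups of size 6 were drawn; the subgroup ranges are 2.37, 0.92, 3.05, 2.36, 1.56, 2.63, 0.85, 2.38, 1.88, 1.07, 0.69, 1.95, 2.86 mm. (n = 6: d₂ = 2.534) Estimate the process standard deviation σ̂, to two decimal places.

R̄ = (2.37 + 0.92 + 3.05 + 2.36 + 1.56 + 2.63 + 0.85 + 2.38 + 1.88 + 1.07 + 0.69 + 1.95 + 2.86) / 13 = 1.8900
σ̂ = R̄ / d₂ = 1.8900 / 2.534 = 0.7459

0.75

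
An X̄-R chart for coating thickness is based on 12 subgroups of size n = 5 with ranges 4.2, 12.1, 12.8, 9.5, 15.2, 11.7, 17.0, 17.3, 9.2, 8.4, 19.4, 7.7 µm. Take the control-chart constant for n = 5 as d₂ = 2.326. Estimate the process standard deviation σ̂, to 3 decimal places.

R̄ = (4.2 + 12.1 + 12.8 + 9.5 + 15.2 + 11.7 + 17.0 + 17.3 + 9.2 + 8.4 + 19.4 + 7.7) / 12 = 12.0417
σ̂ = R̄ / d₂ = 12.0417 / 2.326 = 5.1770

5.177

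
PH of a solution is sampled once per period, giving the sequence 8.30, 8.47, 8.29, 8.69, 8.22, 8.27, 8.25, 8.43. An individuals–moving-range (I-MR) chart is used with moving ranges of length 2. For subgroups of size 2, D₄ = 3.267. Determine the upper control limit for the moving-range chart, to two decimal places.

0.69

Moving ranges: 0.17, 0.18, 0.40, 0.47, 0.05, 0.02, 0.18; M̄R̄ = 1.4700 / 7 = 0.2100
UCL_MR = D₄·M̄R̄ = 3.267 × 0.2100 = 0.6861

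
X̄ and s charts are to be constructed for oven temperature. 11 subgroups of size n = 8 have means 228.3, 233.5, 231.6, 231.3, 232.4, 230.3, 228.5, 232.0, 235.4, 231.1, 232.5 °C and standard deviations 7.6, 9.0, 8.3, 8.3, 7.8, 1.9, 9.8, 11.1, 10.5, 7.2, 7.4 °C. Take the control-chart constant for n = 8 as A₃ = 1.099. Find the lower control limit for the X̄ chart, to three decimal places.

X̄̄ = (228.3 + 233.5 + 231.6 + 231.3 + 232.4 + 230.3 + 228.5 + 232.0 + 235.4 + 231.1 + 232.5) / 11 = 231.5364
s̄ = (7.6 + 9.0 + 8.3 + 8.3 + 7.8 + 1.9 + 9.8 + 11.1 + 10.5 + 7.2 + 7.4) / 11 = 8.0818
LCL = X̄̄ − A₃·s̄ = 231.5364 − 1.099 × 8.0818 = 222.6544

222.654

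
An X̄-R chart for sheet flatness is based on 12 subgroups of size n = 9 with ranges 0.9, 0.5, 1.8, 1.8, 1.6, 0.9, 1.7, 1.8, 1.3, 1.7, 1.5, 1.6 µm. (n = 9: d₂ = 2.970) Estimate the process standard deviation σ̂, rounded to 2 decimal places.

0.48

R̄ = (0.9 + 0.5 + 1.8 + 1.8 + 1.6 + 0.9 + 1.7 + 1.8 + 1.3 + 1.7 + 1.5 + 1.6) / 12 = 1.4250
σ̂ = R̄ / d₂ = 1.4250 / 2.970 = 0.4798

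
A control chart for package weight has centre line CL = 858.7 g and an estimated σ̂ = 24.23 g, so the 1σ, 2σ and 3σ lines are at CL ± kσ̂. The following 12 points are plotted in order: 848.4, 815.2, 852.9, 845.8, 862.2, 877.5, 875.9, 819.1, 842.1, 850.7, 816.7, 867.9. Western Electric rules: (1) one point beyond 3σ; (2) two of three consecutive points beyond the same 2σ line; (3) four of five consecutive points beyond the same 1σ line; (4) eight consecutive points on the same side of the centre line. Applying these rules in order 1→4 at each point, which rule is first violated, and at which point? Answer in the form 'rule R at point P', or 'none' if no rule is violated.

Zone of each point (C = within 1σ̂, B = 1σ̂–2σ̂, A = 2σ̂–3σ̂, * = beyond 3σ̂; sign = side of CL): 1:-C, 2:-B, 3:-C, 4:-C, 5:+C, 6:+C, 7:+C, 8:-B, 9:-C, 10:-C, 11:-B, 12:+C
No rule fires across all 12 points.

none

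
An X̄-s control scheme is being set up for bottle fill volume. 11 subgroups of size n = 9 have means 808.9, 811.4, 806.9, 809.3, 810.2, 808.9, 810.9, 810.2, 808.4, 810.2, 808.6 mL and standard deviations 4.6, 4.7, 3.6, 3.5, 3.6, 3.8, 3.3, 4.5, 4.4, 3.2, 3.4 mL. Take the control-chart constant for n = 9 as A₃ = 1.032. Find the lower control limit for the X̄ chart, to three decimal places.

805.449

X̄̄ = (808.9 + 811.4 + 806.9 + 809.3 + 810.2 + 808.9 + 810.9 + 810.2 + 808.4 + 810.2 + 808.6) / 11 = 809.4455
s̄ = (4.6 + 4.7 + 3.6 + 3.5 + 3.6 + 3.8 + 3.3 + 4.5 + 4.4 + 3.2 + 3.4) / 11 = 3.8727
LCL = X̄̄ − A₃·s̄ = 809.4455 − 1.032 × 3.8727 = 805.4488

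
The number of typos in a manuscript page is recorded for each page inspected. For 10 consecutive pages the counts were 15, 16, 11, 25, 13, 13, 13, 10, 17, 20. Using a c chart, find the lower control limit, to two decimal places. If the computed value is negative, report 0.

c̄ = (15 + 16 + 11 + 25 + 13 + 13 + 13 + 10 + 17 + 20) / 10 = 153 / 10 = 15.3000
LCL = c̄ − 3√c̄ = 15.3000 − 3 × 3.9115 = 3.5654

3.57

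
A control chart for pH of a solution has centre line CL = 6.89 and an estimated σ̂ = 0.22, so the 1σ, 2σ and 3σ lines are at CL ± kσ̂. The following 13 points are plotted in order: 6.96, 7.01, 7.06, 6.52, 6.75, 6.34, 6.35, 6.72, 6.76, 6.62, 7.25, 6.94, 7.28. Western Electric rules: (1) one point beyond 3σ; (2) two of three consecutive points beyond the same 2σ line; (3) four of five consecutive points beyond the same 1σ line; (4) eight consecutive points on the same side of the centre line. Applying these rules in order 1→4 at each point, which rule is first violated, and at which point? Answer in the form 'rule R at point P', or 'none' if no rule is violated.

Zone of each point (C = within 1σ̂, B = 1σ̂–2σ̂, A = 2σ̂–3σ̂, * = beyond 3σ̂; sign = side of CL): 1:+C, 2:+C, 3:+C, 4:-B, 5:-C, 6:-A, 7:-A, 8:-C, 9:-C, 10:-B, 11:+B, 12:+C, 13:+B
Rule 2 (two of three consecutive points beyond the same 2σ limit) is satisfied at point 7.

rule 2 at point 7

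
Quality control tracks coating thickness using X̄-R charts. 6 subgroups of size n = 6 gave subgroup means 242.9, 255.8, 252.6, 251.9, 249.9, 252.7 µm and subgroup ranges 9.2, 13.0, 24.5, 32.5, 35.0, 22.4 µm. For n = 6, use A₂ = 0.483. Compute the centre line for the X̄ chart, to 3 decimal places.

X̄̄ = (242.9 + 255.8 + 252.6 + 251.9 + 249.9 + 252.7) / 6 = 1505.8000 / 6 = 250.9667
CL = X̄̄ = 250.9667

250.967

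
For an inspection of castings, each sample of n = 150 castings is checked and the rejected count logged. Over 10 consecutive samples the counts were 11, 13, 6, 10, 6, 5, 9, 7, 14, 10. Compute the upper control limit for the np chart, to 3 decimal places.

17.871

p̄ = Σdᵢ / (k·n) = 91 / (10 × 150) = 0.06067
UCL = np̄ + 3·√(np̄(1−p̄)) = 9.1000 + 3 × √(9.1000×0.93933) = 9.1000 + 3 × 2.9237 = 17.8711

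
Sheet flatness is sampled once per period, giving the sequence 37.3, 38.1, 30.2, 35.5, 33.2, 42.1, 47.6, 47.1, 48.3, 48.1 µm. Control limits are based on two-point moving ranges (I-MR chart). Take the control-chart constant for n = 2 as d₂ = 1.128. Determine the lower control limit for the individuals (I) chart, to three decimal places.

31.116

X̄ = (37.3 + 38.1 + 30.2 + 35.5 + 33.2 + 42.1 + 47.6 + 47.1 + 48.3 + 48.1) / 10 = 40.7500
Moving ranges: 0.8, 7.9, 5.3, 2.3, 8.9, 5.5, 0.5, 1.2, 0.2; M̄R̄ = 32.6000 / 9 = 3.6222
LCL = X̄ − 3·M̄R̄/d₂ = 40.7500 − 3 × 3.6222 / 1.128 = 31.1164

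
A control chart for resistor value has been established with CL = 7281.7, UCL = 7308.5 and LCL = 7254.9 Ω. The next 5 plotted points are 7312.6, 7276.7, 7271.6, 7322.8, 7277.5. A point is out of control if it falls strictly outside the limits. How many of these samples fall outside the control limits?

2

Compare each point to [7254.9, 7308.5]: sample 1 = 7312.6 > UCL; sample 4 = 7322.8 > UCL.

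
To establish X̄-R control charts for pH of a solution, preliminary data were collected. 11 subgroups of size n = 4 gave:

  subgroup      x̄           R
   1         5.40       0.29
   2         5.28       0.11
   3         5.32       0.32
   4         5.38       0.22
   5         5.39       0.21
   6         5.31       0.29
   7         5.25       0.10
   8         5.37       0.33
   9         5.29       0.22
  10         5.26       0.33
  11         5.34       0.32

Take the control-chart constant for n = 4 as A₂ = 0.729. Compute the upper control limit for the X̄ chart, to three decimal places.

X̄̄ = (5.40 + 5.28 + 5.32 + 5.38 + 5.39 + 5.31 + 5.25 + 5.37 + 5.29 + 5.26 + 5.34) / 11 = 58.5900 / 11 = 5.3264
R̄ = (0.29 + 0.11 + 0.32 + 0.22 + 0.21 + 0.29 + 0.10 + 0.33 + 0.22 + 0.33 + 0.32) / 11 = 2.7400 / 11 = 0.2491
UCL = X̄̄ + A₂·R̄ = 5.3264 + 0.729 × 0.2491 = 5.5080

5.508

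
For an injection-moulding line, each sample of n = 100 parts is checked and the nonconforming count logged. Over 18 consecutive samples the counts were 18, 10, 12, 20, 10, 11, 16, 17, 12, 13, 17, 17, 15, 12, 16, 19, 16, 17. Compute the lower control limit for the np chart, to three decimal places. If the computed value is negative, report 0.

p̄ = Σdᵢ / (k·n) = 268 / (18 × 100) = 0.14889
LCL = np̄ − 3·√(np̄(1−p̄)) = 14.8889 − 3 × 3.5598 = 4.2095

4.210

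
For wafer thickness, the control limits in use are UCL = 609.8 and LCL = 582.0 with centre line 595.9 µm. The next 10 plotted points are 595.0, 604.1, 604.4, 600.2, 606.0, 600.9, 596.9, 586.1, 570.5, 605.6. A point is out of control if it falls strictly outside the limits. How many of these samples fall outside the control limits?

Compare each point to [582.0, 609.8]: sample 9 = 570.5 < LCL.

1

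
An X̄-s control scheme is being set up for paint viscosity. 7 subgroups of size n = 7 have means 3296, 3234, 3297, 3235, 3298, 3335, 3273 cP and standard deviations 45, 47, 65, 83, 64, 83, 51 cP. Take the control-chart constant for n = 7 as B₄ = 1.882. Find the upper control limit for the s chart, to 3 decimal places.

s̄ = (45 + 47 + 65 + 83 + 64 + 83 + 51) / 7 = 62.5714
UCL_s = B₄·s̄ = 1.882 × 62.5714 = 117.7594

117.759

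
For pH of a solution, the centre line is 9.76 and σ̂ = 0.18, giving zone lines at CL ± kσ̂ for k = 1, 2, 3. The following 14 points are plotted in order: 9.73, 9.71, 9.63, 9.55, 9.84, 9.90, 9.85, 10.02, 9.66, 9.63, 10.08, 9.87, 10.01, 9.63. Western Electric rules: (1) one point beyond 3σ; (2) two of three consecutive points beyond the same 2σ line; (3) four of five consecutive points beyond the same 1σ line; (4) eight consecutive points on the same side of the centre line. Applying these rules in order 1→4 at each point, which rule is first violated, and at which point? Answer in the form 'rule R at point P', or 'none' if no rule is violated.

Zone of each point (C = within 1σ̂, B = 1σ̂–2σ̂, A = 2σ̂–3σ̂, * = beyond 3σ̂; sign = side of CL): 1:-C, 2:-C, 3:-C, 4:-B, 5:+C, 6:+C, 7:+C, 8:+B, 9:-C, 10:-C, 11:+B, 12:+C, 13:+B, 14:-C
No rule fires across all 14 points.

none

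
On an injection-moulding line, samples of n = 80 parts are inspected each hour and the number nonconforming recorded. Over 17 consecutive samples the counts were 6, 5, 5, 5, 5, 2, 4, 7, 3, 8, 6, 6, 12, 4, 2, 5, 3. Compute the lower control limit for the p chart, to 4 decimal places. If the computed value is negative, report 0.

p̄ = Σdᵢ / (k·n) = 88 / (17 × 80) = 0.06471
LCL = p̄ − 3·√(p̄(1−p̄)/n) = 0.06471 − 3 × 0.02750 = -0.01781 → 0 (negative, so LCL = 0)

0.0000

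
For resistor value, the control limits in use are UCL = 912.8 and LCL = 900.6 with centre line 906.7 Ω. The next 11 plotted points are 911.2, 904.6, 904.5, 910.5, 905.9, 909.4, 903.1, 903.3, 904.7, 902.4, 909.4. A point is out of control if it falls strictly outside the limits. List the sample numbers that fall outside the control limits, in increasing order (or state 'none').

none

All 11 points lie within [900.6, 912.8].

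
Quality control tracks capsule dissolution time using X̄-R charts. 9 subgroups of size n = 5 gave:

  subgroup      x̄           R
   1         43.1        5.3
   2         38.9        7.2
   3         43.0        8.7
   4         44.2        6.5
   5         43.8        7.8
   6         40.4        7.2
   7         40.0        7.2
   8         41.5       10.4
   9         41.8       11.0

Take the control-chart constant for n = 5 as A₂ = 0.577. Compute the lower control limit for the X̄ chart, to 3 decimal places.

X̄̄ = (43.1 + 38.9 + 43.0 + 44.2 + 43.8 + 40.4 + 40.0 + 41.5 + 41.8) / 9 = 376.7000 / 9 = 41.8556
R̄ = (5.3 + 7.2 + 8.7 + 6.5 + 7.8 + 7.2 + 7.2 + 10.4 + 11.0) / 9 = 71.3000 / 9 = 7.9222
LCL = X̄̄ − A₂·R̄ = 41.8556 − 0.577 × 7.9222 = 37.2844

37.284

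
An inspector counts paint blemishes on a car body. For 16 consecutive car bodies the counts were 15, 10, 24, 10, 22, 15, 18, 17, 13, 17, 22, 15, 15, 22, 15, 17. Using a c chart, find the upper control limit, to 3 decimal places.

28.943

c̄ = (15 + 10 + 24 + 10 + 22 + 15 + 18 + 17 + 13 + 17 + 22 + 15 + 15 + 22 + 15 + 17) / 16 = 267 / 16 = 16.6875
UCL = c̄ + 3√c̄ = 16.6875 + 3 × √16.6875 = 16.6875 + 3 × 4.0850 = 28.9426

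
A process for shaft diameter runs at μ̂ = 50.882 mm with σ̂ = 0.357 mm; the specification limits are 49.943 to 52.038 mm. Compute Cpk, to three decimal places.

0.877

Cpu = (USL − μ̂) / (3σ̂) = (52.038 − 50.882) / (3 × 0.357) = 1.0794; Cpl = (μ̂ − LSL) / (3σ̂) = (50.882 − 49.943) / (3 × 0.357) = 0.8768; Cpk = min(Cpu, Cpl) = 0.8768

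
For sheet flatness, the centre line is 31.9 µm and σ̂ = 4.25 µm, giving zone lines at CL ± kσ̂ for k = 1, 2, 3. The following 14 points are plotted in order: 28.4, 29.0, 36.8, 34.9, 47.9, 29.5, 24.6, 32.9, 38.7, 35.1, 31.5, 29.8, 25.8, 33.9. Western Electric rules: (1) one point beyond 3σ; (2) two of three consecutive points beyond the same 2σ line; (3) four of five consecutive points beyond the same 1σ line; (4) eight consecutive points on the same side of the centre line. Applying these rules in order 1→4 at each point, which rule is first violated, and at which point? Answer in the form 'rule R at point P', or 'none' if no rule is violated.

Zone of each point (C = within 1σ̂, B = 1σ̂–2σ̂, A = 2σ̂–3σ̂, * = beyond 3σ̂; sign = side of CL): 1:-C, 2:-C, 3:+B, 4:+C, 5:+*, 6:-C, 7:-B, 8:+C, 9:+B, 10:+C, 11:-C, 12:-C, 13:-B, 14:+C
Rule 1 (one point beyond the 3σ limits) is satisfied at point 5.

rule 1 at point 5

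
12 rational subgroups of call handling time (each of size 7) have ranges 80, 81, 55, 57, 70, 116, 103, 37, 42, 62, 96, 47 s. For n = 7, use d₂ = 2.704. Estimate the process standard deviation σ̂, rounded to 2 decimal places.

R̄ = (80 + 81 + 55 + 57 + 70 + 116 + 103 + 37 + 42 + 62 + 96 + 47) / 12 = 70.5000
σ̂ = R̄ / d₂ = 70.5000 / 2.704 = 26.0725

26.07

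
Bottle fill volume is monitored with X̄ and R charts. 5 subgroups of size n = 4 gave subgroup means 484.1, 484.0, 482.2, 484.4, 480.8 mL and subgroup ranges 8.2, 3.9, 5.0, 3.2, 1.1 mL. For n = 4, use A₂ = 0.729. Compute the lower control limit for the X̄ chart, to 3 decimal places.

479.980

X̄̄ = (484.1 + 484.0 + 482.2 + 484.4 + 480.8) / 5 = 2415.5000 / 5 = 483.1000
R̄ = (8.2 + 3.9 + 5.0 + 3.2 + 1.1) / 5 = 21.4000 / 5 = 4.2800
LCL = X̄̄ − A₂·R̄ = 483.1000 − 0.729 × 4.2800 = 479.9799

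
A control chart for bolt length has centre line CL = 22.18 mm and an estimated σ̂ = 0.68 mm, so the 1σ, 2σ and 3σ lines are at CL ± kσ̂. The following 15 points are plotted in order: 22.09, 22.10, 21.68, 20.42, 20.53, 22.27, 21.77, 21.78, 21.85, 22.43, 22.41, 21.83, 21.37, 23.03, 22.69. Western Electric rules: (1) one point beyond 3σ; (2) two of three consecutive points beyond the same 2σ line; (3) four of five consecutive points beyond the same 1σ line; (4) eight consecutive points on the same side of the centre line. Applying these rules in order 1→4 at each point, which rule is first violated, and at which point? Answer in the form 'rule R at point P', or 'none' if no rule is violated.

Zone of each point (C = within 1σ̂, B = 1σ̂–2σ̂, A = 2σ̂–3σ̂, * = beyond 3σ̂; sign = side of CL): 1:-C, 2:-C, 3:-C, 4:-A, 5:-A, 6:+C, 7:-C, 8:-C, 9:-C, 10:+C, 11:+C, 12:-C, 13:-B, 14:+B, 15:+C
Rule 2 (two of three consecutive points beyond the same 2σ limit) is satisfied at point 5.

rule 2 at point 5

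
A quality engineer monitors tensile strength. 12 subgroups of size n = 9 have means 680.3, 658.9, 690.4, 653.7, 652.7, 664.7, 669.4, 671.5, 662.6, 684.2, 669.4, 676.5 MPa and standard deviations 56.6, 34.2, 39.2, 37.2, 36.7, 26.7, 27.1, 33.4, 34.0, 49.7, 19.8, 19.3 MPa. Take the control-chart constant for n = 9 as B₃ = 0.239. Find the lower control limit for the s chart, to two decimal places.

s̄ = (56.6 + 34.2 + 39.2 + 37.2 + 36.7 + 26.7 + 27.1 + 33.4 + 34.0 + 49.7 + 19.8 + 19.3) / 12 = 34.4917
LCL_s = B₃·s̄ = 0.239 × 34.4917 = 8.2435

8.24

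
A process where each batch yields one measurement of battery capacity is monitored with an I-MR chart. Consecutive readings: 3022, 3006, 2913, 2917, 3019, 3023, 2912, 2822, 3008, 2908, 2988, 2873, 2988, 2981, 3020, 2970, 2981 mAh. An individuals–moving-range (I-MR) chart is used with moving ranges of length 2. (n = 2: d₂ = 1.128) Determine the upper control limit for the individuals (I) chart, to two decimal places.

3148.49

X̄ = (3022 + 3006 + 2913 + 2917 + 3019 + 3023 + 2912 + 2822 + 3008 + 2908 + 2988 + 2873 + 2988 + 2981 + 3020 + 2970 + 2981) / 17 = 2961.8235
Moving ranges: 16, 93, 4, 102, 4, 111, 90, 186, 100, 80, 115, 115, 7, 39, 50, 11; M̄R̄ = 1123.0000 / 16 = 70.1875
UCL = X̄ + 3·M̄R̄/d₂ = 2961.8235 + 3 × 70.1875 / 1.128 = 3148.4924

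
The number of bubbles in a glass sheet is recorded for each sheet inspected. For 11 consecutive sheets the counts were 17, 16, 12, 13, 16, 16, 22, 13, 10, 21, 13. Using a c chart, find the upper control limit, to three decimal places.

c̄ = (17 + 16 + 12 + 13 + 16 + 16 + 22 + 13 + 10 + 21 + 13) / 11 = 169 / 11 = 15.3636
UCL = c̄ + 3√c̄ = 15.3636 + 3 × √15.3636 = 15.3636 + 3 × 3.9196 = 27.1226

27.123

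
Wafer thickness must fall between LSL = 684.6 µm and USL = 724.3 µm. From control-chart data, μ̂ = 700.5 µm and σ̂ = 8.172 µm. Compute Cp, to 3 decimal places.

0.810

Cp = (USL − LSL) / (6σ̂) = (724.3 − 684.6) / (6 × 8.172) = 39.7000 / 49.0320 = 0.8097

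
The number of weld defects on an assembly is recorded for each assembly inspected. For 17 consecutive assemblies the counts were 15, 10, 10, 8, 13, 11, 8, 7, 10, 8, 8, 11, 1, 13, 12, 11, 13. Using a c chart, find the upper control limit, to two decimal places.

c̄ = (15 + 10 + 10 + 8 + 13 + 11 + 8 + 7 + 10 + 8 + 8 + 11 + 1 + 13 + 12 + 11 + 13) / 17 = 169 / 17 = 9.9412
UCL = c̄ + 3√c̄ = 9.9412 + 3 × √9.9412 = 9.9412 + 3 × 3.1530 = 19.4001

19.40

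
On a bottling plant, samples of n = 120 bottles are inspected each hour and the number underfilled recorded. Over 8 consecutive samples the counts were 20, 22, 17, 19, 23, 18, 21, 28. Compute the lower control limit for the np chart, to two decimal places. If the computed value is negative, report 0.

p̄ = Σdᵢ / (k·n) = 168 / (8 × 120) = 0.17500
LCL = np̄ − 3·√(np̄(1−p̄)) = 21.0000 − 3 × 4.1623 = 8.5130

8.51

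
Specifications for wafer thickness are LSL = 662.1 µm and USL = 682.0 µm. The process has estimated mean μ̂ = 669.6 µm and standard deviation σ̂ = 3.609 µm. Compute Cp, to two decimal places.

0.92

Cp = (USL − LSL) / (6σ̂) = (682.0 − 662.1) / (6 × 3.609) = 19.9000 / 21.6540 = 0.9190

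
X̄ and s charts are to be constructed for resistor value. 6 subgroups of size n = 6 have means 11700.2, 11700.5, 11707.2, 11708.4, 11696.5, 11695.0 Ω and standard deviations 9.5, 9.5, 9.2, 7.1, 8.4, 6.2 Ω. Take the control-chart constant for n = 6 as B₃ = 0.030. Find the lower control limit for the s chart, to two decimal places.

0.25

s̄ = (9.5 + 9.5 + 9.2 + 7.1 + 8.4 + 6.2) / 6 = 8.3167
LCL_s = B₃·s̄ = 0.030 × 8.3167 = 0.2495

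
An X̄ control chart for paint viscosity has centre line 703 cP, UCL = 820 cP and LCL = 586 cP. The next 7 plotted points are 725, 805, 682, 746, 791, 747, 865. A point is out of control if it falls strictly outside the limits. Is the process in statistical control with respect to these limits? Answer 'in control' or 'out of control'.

Compare each point to [586, 820]: sample 7 = 865 > UCL.

out of control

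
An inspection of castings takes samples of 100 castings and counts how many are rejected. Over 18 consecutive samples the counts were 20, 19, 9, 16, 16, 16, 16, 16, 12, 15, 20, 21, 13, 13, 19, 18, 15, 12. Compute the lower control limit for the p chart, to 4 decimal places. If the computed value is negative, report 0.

0.0492

p̄ = Σdᵢ / (k·n) = 286 / (18 × 100) = 0.15889
LCL = p̄ − 3·√(p̄(1−p̄)/n) = 0.15889 − 3 × 0.03656 = 0.04922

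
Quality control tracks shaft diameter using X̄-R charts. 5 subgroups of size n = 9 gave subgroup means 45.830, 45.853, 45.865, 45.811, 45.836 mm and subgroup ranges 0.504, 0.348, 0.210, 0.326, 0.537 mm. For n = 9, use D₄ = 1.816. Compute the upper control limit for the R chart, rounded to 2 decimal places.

0.70

R̄ = (0.504 + 0.348 + 0.210 + 0.326 + 0.537) / 5 = 1.9250 / 5 = 0.3850
UCL_R = D₄·R̄ = 1.816 × 0.3850 = 0.6992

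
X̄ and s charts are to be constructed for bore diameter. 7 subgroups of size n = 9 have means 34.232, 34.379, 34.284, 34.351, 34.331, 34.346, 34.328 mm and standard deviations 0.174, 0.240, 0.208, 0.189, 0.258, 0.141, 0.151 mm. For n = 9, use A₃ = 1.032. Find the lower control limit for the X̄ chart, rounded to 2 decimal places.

34.12

X̄̄ = (34.232 + 34.379 + 34.284 + 34.351 + 34.331 + 34.346 + 34.328) / 7 = 34.3216
s̄ = (0.174 + 0.240 + 0.208 + 0.189 + 0.258 + 0.141 + 0.151) / 7 = 0.1944
LCL = X̄̄ − A₃·s̄ = 34.3216 − 1.032 × 0.1944 = 34.1209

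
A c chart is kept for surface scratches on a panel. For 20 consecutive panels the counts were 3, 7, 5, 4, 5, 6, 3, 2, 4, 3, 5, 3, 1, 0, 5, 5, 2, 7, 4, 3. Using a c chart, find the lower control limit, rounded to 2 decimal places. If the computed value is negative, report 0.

c̄ = (3 + 7 + 5 + 4 + 5 + 6 + 3 + 2 + 4 + 3 + 5 + 3 + 1 + 0 + 5 + 5 + 2 + 7 + 4 + 3) / 20 = 77 / 20 = 3.8500
LCL = c̄ − 3√c̄ = 3.8500 − 3 × 1.9621 = -2.0364 → 0 (cannot be negative)

0.00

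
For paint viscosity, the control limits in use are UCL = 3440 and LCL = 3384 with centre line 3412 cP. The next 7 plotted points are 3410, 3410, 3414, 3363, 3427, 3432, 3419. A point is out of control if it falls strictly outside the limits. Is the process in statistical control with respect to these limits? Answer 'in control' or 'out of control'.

out of control

Compare each point to [3384, 3440]: sample 4 = 3363 < LCL.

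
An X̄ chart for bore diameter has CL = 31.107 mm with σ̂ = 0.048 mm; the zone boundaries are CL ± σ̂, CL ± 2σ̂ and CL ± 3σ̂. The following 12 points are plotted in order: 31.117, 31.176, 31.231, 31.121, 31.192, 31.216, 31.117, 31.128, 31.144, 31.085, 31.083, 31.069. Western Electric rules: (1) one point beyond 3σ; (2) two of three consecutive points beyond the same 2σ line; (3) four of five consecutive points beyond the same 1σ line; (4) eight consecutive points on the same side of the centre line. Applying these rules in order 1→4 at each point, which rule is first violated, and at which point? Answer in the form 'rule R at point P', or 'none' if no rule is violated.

Zone of each point (C = within 1σ̂, B = 1σ̂–2σ̂, A = 2σ̂–3σ̂, * = beyond 3σ̂; sign = side of CL): 1:+C, 2:+B, 3:+A, 4:+C, 5:+B, 6:+A, 7:+C, 8:+C, 9:+C, 10:-C, 11:-C, 12:-C
Rule 3 (four of five consecutive points beyond the same 1σ limit) is satisfied at point 6.

rule 3 at point 6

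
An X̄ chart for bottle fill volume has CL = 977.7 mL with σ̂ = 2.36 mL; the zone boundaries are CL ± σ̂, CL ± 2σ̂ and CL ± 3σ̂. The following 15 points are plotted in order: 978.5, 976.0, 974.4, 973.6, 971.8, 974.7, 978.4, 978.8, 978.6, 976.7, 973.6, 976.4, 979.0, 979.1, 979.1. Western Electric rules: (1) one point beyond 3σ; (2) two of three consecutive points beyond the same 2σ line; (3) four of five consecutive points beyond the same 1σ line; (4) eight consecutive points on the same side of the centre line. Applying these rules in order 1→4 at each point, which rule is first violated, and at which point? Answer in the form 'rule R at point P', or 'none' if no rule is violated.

rule 3 at point 6

Zone of each point (C = within 1σ̂, B = 1σ̂–2σ̂, A = 2σ̂–3σ̂, * = beyond 3σ̂; sign = side of CL): 1:+C, 2:-C, 3:-B, 4:-B, 5:-A, 6:-B, 7:+C, 8:+C, 9:+C, 10:-C, 11:-B, 12:-C, 13:+C, 14:+C, 15:+C
Rule 3 (four of five consecutive points beyond the same 1σ limit) is satisfied at point 6.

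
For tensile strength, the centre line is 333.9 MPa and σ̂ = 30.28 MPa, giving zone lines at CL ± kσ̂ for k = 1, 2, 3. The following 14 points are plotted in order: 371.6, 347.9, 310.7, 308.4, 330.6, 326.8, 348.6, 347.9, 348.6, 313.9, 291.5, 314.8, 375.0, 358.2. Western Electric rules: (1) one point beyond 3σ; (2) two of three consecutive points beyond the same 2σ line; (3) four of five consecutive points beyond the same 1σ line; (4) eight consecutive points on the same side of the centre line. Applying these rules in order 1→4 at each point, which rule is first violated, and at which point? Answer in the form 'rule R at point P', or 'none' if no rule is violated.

none

Zone of each point (C = within 1σ̂, B = 1σ̂–2σ̂, A = 2σ̂–3σ̂, * = beyond 3σ̂; sign = side of CL): 1:+B, 2:+C, 3:-C, 4:-C, 5:-C, 6:-C, 7:+C, 8:+C, 9:+C, 10:-C, 11:-B, 12:-C, 13:+B, 14:+C
No rule fires across all 14 points.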